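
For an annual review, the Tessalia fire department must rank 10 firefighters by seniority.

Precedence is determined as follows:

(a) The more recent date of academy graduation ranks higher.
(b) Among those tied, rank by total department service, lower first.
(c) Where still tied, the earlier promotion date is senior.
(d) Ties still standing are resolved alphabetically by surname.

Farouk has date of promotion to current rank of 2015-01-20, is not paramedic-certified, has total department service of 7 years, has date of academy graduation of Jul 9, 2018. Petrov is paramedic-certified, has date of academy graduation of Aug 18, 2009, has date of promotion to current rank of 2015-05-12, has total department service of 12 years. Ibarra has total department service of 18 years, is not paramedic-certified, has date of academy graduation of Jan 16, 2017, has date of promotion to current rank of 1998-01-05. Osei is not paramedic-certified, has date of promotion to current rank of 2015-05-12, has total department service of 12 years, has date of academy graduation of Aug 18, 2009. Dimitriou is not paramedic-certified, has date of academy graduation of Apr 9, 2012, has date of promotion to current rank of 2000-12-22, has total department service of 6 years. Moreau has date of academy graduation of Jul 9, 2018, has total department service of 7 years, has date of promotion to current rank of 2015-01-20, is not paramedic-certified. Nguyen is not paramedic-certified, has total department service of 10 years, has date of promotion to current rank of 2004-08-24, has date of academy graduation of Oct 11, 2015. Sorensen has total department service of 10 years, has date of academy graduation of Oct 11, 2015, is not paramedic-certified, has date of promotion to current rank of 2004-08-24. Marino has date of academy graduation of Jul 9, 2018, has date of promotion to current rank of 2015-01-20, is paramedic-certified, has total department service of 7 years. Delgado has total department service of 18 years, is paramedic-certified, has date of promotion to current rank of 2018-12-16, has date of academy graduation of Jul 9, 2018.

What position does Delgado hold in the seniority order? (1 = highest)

4

By date of academy graduation (later first): Farouk, Marino, Moreau and Delgado (each Jul 9, 2018); then Ibarra (Jan 16, 2017); then Nguyen and Sorensen (both Oct 11, 2015); then Dimitriou (Apr 9, 2012); then Osei and Petrov (both Aug 18, 2009).
Among Farouk, Marino, Moreau and Delgado, by total department service (lower first): Farouk, Marino and Moreau (7 years) before Delgado (18 years).
Farouk, Marino and Moreau all have date of promotion to current rank 2015-01-20, so the next rule applies.
Among Farouk, Marino and Moreau, alphabetically by surname: Farouk before Marino before Moreau.
Nguyen and Sorensen both have total department service 10 years, so the next rule applies.
Nguyen and Sorensen both have date of promotion to current rank 2004-08-24, so the next rule applies.
Among Nguyen and Sorensen, alphabetically by surname: Nguyen before Sorensen.
Osei and Petrov both have total department service 12 years, so the next rule applies.
Osei and Petrov both have date of promotion to current rank 2015-05-12, so the next rule applies.
Among Osei and Petrov, alphabetically by surname: Osei before Petrov.
Order: Farouk, Marino, Moreau, Delgado, Ibarra, Nguyen, Sorensen, Dimitriou, Osei, Petrov. So position 4.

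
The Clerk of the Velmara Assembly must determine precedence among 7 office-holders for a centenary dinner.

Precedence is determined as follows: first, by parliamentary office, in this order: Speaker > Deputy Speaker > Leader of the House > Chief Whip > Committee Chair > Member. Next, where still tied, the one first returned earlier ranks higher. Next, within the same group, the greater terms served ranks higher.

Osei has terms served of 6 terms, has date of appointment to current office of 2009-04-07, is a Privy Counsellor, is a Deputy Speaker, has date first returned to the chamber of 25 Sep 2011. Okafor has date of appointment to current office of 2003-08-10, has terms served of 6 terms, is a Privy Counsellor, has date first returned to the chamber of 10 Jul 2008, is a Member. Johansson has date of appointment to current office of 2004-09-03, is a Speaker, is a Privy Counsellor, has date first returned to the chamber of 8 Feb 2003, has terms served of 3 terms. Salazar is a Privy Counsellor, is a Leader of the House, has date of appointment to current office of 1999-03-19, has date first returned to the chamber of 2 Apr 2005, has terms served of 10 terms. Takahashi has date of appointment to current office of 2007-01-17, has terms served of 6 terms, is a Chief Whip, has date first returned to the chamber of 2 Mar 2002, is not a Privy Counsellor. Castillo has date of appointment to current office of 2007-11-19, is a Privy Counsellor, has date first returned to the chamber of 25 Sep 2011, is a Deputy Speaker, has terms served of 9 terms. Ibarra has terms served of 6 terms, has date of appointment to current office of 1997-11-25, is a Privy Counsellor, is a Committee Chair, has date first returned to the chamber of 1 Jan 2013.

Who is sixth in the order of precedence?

By parliamentary office: Johansson (Speaker); then Castillo and Osei (Deputy Speaker); then Salazar (Leader of the House); then Takahashi (Chief Whip); then Ibarra (Committee Chair); then Okafor (Member).
Castillo and Osei both have date first returned to the chamber 25 Sep 2011, so the next rule applies.
Among Castillo and Osei, by terms served (higher first): Castillo (9 terms) before Osei (6 terms).
Order: Johansson, Castillo, Osei, Salazar, Takahashi, Ibarra, Okafor.

Ibarra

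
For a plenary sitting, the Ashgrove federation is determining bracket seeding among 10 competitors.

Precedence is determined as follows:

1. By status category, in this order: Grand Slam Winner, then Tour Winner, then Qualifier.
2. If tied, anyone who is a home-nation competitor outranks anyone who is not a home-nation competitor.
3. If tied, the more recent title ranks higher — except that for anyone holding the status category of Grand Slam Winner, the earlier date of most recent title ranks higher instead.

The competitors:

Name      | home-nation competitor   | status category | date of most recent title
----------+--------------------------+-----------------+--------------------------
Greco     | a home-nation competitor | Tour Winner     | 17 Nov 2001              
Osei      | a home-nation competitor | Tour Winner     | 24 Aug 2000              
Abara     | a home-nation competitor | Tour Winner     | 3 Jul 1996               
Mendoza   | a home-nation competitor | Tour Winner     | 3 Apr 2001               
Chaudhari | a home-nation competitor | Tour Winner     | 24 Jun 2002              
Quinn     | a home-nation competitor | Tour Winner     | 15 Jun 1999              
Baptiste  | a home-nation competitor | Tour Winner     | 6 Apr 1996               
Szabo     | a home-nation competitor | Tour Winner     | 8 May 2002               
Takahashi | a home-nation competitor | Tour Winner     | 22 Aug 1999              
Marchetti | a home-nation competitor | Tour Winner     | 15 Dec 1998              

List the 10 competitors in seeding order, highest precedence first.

By status category: Chaudhari, Szabo, Greco, Mendoza, Osei, Takahashi, Quinn, Marchetti, Abara and Baptiste (Tour Winner).
Chaudhari, Szabo, Greco, Mendoza, Osei, Takahashi, Quinn, Marchetti, Abara and Baptiste are each a home-nation competitor, so the next rule applies.
Among Chaudhari, Szabo, Greco, Mendoza, Osei, Takahashi, Quinn, Marchetti, Abara and Baptiste, by date of most recent title (later first): Chaudhari (24 Jun 2002) before Szabo (8 May 2002) before Greco (17 Nov 2001) before Mendoza (3 Apr 2001) before Osei (24 Aug 2000) before Takahashi (22 Aug 1999) before Quinn (15 Jun 1999) before Marchetti (15 Dec 1998) before Abara (3 Jul 1996) before Baptiste (6 Apr 1996).
Full order: Chaudhari, Szabo, Greco, Mendoza, Osei, Takahashi, Quinn, Marchetti, Abara, Baptiste.

Chaudhari, Szabo, Greco, Mendoza, Osei, Takahashi, Quinn, Marchetti, Abara, Baptiste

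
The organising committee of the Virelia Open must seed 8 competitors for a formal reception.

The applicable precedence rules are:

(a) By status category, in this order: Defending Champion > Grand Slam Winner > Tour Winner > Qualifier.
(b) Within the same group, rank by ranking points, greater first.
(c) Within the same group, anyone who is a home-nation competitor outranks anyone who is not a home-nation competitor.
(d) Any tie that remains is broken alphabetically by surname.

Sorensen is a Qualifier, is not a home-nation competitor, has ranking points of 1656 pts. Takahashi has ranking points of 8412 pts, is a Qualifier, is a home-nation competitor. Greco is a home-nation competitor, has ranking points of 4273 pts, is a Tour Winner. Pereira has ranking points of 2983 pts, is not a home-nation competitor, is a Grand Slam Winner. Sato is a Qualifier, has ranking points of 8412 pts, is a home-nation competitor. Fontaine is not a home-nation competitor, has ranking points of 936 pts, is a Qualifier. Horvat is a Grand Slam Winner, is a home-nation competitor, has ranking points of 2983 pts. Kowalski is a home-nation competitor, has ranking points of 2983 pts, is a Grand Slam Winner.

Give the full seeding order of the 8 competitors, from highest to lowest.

By status category: Horvat, Kowalski and Pereira (Grand Slam Winner); then Greco (Tour Winner); then Sato, Takahashi, Sorensen and Fontaine (Qualifier).
Horvat, Kowalski and Pereira all have ranking points 2983 pts, so the next rule applies.
Among Horvat, Kowalski and Pereira, a home-nation competitor before not a home-nation competitor: Horvat and Kowalski (a home-nation competitor) before Pereira (not a home-nation competitor).
Among Horvat and Kowalski, alphabetically by surname: Horvat before Kowalski.
Among Sato, Takahashi, Sorensen and Fontaine, by ranking points (higher first): Sato and Takahashi (8412 pts) before Sorensen (1656 pts) before Fontaine (936 pts).
Sato and Takahashi are each a home-nation competitor, so the next rule applies.
Among Sato and Takahashi, alphabetically by surname: Sato before Takahashi.
Full order: Horvat, Kowalski, Pereira, Greco, Sato, Takahashi, Sorensen, Fontaine.

Horvat, Kowalski, Pereira, Greco, Sato, Takahashi, Sorensen, Fontaine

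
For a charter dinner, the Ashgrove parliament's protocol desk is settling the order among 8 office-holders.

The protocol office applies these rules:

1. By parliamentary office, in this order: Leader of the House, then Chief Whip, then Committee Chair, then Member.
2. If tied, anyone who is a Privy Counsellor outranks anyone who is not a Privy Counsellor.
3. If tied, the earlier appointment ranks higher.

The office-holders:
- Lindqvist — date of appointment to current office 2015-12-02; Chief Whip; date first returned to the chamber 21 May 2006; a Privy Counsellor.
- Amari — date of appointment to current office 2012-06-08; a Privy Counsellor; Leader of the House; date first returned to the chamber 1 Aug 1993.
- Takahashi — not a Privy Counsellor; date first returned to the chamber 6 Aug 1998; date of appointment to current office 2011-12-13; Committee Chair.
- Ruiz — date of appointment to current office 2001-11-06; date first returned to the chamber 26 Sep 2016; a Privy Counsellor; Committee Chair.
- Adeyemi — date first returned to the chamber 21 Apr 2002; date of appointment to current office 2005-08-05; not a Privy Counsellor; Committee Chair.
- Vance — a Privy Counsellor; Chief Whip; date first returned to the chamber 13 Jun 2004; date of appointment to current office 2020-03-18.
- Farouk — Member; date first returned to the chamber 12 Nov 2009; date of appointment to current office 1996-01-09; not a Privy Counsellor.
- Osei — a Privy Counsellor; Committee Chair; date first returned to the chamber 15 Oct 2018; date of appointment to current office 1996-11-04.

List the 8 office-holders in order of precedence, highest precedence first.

Amari, Lindqvist, Vance, Osei, Ruiz, Adeyemi, Takahashi, Farouk

By parliamentary office: Amari (Leader of the House); then Lindqvist and Vance (Chief Whip); then Osei, Ruiz, Adeyemi and Takahashi (Committee Chair); then Farouk (Member).
Lindqvist and Vance are each a Privy Counsellor, so the next rule applies.
Among Lindqvist and Vance, by date of appointment to current office (earlier first): Lindqvist (2015-12-02) before Vance (2020-03-18).
Among Osei, Ruiz, Adeyemi and Takahashi, a Privy Counsellor before not a Privy Counsellor: Osei and Ruiz (a Privy Counsellor) before Adeyemi and Takahashi (not a Privy Counsellor).
Among Osei and Ruiz, by date of appointment to current office (earlier first): Osei (1996-11-04) before Ruiz (2001-11-06).
Among Adeyemi and Takahashi, by date of appointment to current office (earlier first): Adeyemi (2005-08-05) before Takahashi (2011-12-13).
Full order: Amari, Lindqvist, Vance, Osei, Ruiz, Adeyemi, Takahashi, Farouk.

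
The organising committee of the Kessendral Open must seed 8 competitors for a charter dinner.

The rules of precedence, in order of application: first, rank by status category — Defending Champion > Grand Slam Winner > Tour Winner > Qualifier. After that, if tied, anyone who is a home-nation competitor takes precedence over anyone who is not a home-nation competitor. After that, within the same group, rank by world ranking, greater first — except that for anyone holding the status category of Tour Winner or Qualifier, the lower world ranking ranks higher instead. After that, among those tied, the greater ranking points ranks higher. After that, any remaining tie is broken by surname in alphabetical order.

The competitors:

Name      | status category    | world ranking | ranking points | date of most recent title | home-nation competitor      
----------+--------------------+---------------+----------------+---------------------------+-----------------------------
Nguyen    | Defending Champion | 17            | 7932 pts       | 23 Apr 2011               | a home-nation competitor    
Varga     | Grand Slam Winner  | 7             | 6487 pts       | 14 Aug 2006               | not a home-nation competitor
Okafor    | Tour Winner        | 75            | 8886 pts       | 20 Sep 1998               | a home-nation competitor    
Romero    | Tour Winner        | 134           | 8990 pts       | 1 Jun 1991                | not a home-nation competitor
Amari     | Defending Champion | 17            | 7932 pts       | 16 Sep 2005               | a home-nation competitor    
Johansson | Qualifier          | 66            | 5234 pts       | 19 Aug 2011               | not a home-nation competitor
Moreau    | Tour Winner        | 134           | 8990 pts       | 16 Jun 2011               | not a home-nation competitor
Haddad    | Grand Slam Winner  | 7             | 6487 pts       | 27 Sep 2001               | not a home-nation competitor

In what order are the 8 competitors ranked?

Amari, Nguyen, Haddad, Varga, Okafor, Moreau, Romero, Johansson

By status category: Amari and Nguyen (Defending Champion); then Haddad and Varga (Grand Slam Winner); then Okafor, Moreau and Romero (Tour Winner); then Johansson (Qualifier).
Amari and Nguyen are each a home-nation competitor, so the next rule applies.
Amari and Nguyen both have world ranking 17, so the next rule applies.
Amari and Nguyen both have ranking points 7932 pts, so the next rule applies.
Among Amari and Nguyen, alphabetically by surname: Amari before Nguyen.
Haddad and Varga are each not a home-nation competitor, so the next rule applies.
Haddad and Varga both have world ranking 7, so the next rule applies.
Haddad and Varga both have ranking points 6487 pts, so the next rule applies.
Among Haddad and Varga, alphabetically by surname: Haddad before Varga.
Among Okafor, Moreau and Romero, a home-nation competitor before not a home-nation competitor: Okafor (a home-nation competitor) before Moreau and Romero (not a home-nation competitor).
Moreau and Romero both have world ranking 134, so the next rule applies.
Moreau and Romero both have ranking points 8990 pts, so the next rule applies.
Among Moreau and Romero, alphabetically by surname: Moreau before Romero.
Full order: Amari, Nguyen, Haddad, Varga, Okafor, Moreau, Romero, Johansson.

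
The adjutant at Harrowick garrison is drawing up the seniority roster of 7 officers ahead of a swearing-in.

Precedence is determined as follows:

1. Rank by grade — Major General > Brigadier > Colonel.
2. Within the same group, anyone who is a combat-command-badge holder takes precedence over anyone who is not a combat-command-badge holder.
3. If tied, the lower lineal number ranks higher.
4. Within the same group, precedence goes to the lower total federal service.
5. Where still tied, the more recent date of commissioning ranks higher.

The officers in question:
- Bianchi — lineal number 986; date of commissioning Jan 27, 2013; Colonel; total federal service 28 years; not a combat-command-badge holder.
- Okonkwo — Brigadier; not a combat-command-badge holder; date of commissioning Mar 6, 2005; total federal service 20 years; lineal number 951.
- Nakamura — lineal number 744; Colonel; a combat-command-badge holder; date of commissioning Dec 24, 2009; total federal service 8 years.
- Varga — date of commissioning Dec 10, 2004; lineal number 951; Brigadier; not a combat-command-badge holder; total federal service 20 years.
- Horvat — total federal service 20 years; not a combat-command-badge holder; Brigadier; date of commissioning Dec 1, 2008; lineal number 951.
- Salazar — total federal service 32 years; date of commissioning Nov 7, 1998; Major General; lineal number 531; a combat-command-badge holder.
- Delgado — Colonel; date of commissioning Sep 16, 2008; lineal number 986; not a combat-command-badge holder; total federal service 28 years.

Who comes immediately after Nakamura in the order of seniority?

Bianchi

By grade: Salazar (Major General); then Horvat, Okonkwo and Varga (Brigadier); then Nakamura, Bianchi and Delgado (Colonel).
Horvat, Okonkwo and Varga are each not a combat-command-badge holder, so the next rule applies.
Horvat, Okonkwo and Varga all have lineal number 951, so the next rule applies.
Horvat, Okonkwo and Varga all have total federal service 20 years, so the next rule applies.
Among Horvat, Okonkwo and Varga, by date of commissioning (later first): Horvat (Dec 1, 2008) before Okonkwo (Mar 6, 2005) before Varga (Dec 10, 2004).
Among Nakamura, Bianchi and Delgado, a combat-command-badge holder before not a combat-command-badge holder: Nakamura (a combat-command-badge holder) before Bianchi and Delgado (not a combat-command-badge holder).
Bianchi and Delgado both have lineal number 986, so the next rule applies.
Bianchi and Delgado both have total federal service 28 years, so the next rule applies.
Among Bianchi and Delgado, by date of commissioning (later first): Bianchi (Jan 27, 2013) before Delgado (Sep 16, 2008).
Order: Salazar, Horvat, Okonkwo, Varga, Nakamura, Bianchi, Delgado.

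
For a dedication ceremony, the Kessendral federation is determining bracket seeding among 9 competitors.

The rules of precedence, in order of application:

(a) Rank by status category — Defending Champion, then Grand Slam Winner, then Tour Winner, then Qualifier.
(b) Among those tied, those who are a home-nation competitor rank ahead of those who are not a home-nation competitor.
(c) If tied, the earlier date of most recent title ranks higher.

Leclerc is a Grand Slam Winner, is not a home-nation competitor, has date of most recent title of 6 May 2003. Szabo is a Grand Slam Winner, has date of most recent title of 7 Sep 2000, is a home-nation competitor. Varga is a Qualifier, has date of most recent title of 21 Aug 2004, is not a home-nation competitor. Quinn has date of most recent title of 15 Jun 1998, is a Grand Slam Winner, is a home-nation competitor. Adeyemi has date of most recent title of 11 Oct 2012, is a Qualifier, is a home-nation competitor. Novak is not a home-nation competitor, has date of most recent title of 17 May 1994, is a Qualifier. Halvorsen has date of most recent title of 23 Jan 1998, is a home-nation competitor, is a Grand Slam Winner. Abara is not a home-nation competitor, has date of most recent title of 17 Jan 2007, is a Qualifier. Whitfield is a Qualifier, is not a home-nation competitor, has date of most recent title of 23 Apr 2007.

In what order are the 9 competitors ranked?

Halvorsen, Quinn, Szabo, Leclerc, Adeyemi, Novak, Varga, Abara, Whitfield

By status category: Halvorsen, Quinn, Szabo and Leclerc (Grand Slam Winner); then Adeyemi, Novak, Varga, Abara and Whitfield (Qualifier).
Among Halvorsen, Quinn, Szabo and Leclerc, a home-nation competitor before not a home-nation competitor: Halvorsen, Quinn and Szabo (a home-nation competitor) before Leclerc (not a home-nation competitor).
Among Halvorsen, Quinn and Szabo, by date of most recent title (earlier first): Halvorsen (23 Jan 1998) before Quinn (15 Jun 1998) before Szabo (7 Sep 2000).
Among Adeyemi, Novak, Varga, Abara and Whitfield, a home-nation competitor before not a home-nation competitor: Adeyemi (a home-nation competitor) before Novak, Varga, Abara and Whitfield (not a home-nation competitor).
Among Novak, Varga, Abara and Whitfield, by date of most recent title (earlier first): Novak (17 May 1994) before Varga (21 Aug 2004) before Abara (17 Jan 2007) before Whitfield (23 Apr 2007).
Full order: Halvorsen, Quinn, Szabo, Leclerc, Adeyemi, Novak, Varga, Abara, Whitfield.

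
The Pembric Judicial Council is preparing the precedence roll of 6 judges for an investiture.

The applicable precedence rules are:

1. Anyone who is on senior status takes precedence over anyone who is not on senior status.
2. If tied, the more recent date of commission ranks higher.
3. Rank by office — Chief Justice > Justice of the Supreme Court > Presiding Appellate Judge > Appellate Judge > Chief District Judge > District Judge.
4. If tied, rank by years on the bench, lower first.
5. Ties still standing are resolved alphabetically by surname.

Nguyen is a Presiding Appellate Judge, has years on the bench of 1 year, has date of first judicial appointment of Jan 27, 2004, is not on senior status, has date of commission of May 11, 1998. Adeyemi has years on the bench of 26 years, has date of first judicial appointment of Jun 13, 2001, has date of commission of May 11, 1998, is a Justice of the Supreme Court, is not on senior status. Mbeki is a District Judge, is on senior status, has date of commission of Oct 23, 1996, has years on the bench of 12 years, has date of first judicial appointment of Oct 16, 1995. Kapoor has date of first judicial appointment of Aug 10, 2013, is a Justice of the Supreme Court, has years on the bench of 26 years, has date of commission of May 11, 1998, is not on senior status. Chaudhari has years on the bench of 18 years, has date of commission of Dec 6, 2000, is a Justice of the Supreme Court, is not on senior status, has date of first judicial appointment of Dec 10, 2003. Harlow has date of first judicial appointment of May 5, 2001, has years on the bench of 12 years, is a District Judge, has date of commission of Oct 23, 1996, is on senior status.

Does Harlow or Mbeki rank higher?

Harlow

By the first rule: Harlow and Mbeki (both on senior status); then Chaudhari, Adeyemi, Kapoor and Nguyen (each not on senior status).
Harlow and Mbeki both have date of commission Oct 23, 1996, so the next rule applies.
Harlow and Mbeki are each District Judge, so the next rule applies.
Harlow and Mbeki both have years on the bench 12 years, so the next rule applies.
Among Harlow and Mbeki, alphabetically by surname: Harlow before Mbeki.
Among Chaudhari, Adeyemi, Kapoor and Nguyen, by date of commission (later first): Chaudhari (Dec 6, 2000) before Adeyemi, Kapoor and Nguyen (May 11, 1998).
Among Adeyemi, Kapoor and Nguyen, by office: Adeyemi and Kapoor (Justice of the Supreme Court) before Nguyen (Presiding Appellate Judge).
Adeyemi and Kapoor both have years on the bench 26 years, so the next rule applies.
Among Adeyemi and Kapoor, alphabetically by surname: Adeyemi before Kapoor.
So Harlow takes precedence.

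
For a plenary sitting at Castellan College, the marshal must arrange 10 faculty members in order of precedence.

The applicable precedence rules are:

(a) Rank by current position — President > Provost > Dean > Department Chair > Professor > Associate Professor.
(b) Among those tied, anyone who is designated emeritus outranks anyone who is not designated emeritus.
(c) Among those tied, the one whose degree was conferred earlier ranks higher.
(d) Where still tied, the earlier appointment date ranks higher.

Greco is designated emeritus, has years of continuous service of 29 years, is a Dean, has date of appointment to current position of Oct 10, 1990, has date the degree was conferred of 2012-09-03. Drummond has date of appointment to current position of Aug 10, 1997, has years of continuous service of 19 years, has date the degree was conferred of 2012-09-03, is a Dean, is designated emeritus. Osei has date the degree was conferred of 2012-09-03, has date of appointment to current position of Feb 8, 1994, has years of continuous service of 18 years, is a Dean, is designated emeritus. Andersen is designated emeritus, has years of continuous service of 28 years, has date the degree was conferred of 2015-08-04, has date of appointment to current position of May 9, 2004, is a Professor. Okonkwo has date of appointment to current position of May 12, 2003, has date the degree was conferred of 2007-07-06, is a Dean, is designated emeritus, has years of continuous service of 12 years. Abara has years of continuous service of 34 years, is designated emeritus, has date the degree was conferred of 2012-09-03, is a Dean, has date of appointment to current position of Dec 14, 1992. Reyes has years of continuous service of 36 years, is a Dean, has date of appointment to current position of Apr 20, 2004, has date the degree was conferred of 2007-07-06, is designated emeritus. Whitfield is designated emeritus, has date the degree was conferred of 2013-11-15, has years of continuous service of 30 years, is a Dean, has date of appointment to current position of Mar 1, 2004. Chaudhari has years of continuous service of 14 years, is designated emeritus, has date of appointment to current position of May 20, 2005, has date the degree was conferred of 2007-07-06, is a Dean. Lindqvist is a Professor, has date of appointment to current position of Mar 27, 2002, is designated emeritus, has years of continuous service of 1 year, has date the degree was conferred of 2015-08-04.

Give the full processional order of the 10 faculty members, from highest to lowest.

Okonkwo, Reyes, Chaudhari, Greco, Abara, Osei, Drummond, Whitfield, Lindqvist, Andersen

By current position: Okonkwo, Reyes, Chaudhari, Greco, Abara, Osei, Drummond and Whitfield (Dean); then Lindqvist and Andersen (Professor).
Okonkwo, Reyes, Chaudhari, Greco, Abara, Osei, Drummond and Whitfield are each designated emeritus, so the next rule applies.
Among Okonkwo, Reyes, Chaudhari, Greco, Abara, Osei, Drummond and Whitfield, by date the degree was conferred (earlier first): Okonkwo, Reyes and Chaudhari (2007-07-06) before Greco, Abara, Osei and Drummond (2012-09-03) before Whitfield (2013-11-15).
Among Okonkwo, Reyes and Chaudhari, by date of appointment to current position (earlier first): Okonkwo (May 12, 2003) before Reyes (Apr 20, 2004) before Chaudhari (May 20, 2005).
Among Greco, Abara, Osei and Drummond, by date of appointment to current position (earlier first): Greco (Oct 10, 1990) before Abara (Dec 14, 1992) before Osei (Feb 8, 1994) before Drummond (Aug 10, 1997).
Lindqvist and Andersen are each designated emeritus, so the next rule applies.
Lindqvist and Andersen both have date the degree was conferred 2015-08-04, so the next rule applies.
Among Lindqvist and Andersen, by date of appointment to current position (earlier first): Lindqvist (Mar 27, 2002) before Andersen (May 9, 2004).
Full order: Okonkwo, Reyes, Chaudhari, Greco, Abara, Osei, Drummond, Whitfield, Lindqvist, Andersen.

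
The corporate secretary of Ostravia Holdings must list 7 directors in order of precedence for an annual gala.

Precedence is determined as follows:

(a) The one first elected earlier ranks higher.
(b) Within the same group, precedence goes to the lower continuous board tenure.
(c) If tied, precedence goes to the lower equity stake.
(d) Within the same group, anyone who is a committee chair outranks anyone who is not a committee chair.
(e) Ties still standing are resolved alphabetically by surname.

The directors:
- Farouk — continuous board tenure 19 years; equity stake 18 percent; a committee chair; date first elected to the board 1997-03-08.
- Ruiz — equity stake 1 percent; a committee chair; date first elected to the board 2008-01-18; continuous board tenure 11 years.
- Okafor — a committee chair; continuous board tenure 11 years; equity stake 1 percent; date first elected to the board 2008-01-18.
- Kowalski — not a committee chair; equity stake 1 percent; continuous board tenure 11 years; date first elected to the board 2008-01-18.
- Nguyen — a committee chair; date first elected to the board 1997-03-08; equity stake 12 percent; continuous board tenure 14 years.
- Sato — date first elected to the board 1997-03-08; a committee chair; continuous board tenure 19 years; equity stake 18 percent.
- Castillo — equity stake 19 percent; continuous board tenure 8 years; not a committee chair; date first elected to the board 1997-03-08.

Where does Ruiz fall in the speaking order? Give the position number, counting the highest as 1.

By date first elected to the board (earlier first): Castillo, Nguyen, Farouk and Sato (each 1997-03-08); then Okafor, Ruiz and Kowalski (each 2008-01-18).
Among Castillo, Nguyen, Farouk and Sato, by continuous board tenure (lower first): Castillo (8 years) before Nguyen (14 years) before Farouk and Sato (19 years).
Farouk and Sato both have equity stake 18 percent, so the next rule applies.
Farouk and Sato are each a committee chair, so the next rule applies.
Among Farouk and Sato, alphabetically by surname: Farouk before Sato.
Okafor, Ruiz and Kowalski all have continuous board tenure 11 years, so the next rule applies.
Okafor, Ruiz and Kowalski all have equity stake 1 percent, so the next rule applies.
Among Okafor, Ruiz and Kowalski, a committee chair before not a committee chair: Okafor and Ruiz (a committee chair) before Kowalski (not a committee chair).
Among Okafor and Ruiz, alphabetically by surname: Okafor before Ruiz.
Order: Castillo, Nguyen, Farouk, Sato, Okafor, Ruiz, Kowalski. So position 6.

6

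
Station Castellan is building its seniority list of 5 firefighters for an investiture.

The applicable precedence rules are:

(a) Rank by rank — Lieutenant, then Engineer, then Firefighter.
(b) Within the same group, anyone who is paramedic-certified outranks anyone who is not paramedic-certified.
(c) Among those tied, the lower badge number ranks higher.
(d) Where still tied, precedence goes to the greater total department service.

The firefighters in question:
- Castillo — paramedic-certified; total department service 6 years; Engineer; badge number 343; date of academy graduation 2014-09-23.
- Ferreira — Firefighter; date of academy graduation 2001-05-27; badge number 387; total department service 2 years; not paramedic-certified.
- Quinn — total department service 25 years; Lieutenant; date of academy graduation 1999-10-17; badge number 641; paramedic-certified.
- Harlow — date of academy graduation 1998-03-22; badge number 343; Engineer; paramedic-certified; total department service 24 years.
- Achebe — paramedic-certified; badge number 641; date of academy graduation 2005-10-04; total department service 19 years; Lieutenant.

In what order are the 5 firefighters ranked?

Quinn, Achebe, Harlow, Castillo, Ferreira

By rank: Quinn and Achebe (Lieutenant); then Harlow and Castillo (Engineer); then Ferreira (Firefighter).
Quinn and Achebe are each paramedic-certified, so the next rule applies.
Quinn and Achebe both have badge number 641, so the next rule applies.
Among Quinn and Achebe, by total department service (higher first): Quinn (25 years) before Achebe (19 years).
Harlow and Castillo are each paramedic-certified, so the next rule applies.
Harlow and Castillo both have badge number 343, so the next rule applies.
Among Harlow and Castillo, by total department service (higher first): Harlow (24 years) before Castillo (6 years).
Full order: Quinn, Achebe, Harlow, Castillo, Ferreira.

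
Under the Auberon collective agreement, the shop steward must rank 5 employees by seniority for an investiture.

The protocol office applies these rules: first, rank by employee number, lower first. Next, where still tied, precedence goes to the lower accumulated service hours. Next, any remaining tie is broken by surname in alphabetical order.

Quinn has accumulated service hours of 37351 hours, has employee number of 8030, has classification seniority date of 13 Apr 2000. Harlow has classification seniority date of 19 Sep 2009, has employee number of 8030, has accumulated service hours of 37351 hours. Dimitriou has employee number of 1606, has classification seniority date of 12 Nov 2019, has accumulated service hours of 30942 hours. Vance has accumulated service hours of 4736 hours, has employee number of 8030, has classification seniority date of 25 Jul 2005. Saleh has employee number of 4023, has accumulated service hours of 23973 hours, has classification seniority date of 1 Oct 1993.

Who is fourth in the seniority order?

By employee number (lower first): Dimitriou (1606); then Saleh (4023); then Vance, Harlow and Quinn (each 8030).
Among Vance, Harlow and Quinn, by accumulated service hours (lower first): Vance (4736 hours) before Harlow and Quinn (37351 hours).
Among Harlow and Quinn, alphabetically by surname: Harlow before Quinn.
Order: Dimitriou, Saleh, Vance, Harlow, Quinn.

Harlow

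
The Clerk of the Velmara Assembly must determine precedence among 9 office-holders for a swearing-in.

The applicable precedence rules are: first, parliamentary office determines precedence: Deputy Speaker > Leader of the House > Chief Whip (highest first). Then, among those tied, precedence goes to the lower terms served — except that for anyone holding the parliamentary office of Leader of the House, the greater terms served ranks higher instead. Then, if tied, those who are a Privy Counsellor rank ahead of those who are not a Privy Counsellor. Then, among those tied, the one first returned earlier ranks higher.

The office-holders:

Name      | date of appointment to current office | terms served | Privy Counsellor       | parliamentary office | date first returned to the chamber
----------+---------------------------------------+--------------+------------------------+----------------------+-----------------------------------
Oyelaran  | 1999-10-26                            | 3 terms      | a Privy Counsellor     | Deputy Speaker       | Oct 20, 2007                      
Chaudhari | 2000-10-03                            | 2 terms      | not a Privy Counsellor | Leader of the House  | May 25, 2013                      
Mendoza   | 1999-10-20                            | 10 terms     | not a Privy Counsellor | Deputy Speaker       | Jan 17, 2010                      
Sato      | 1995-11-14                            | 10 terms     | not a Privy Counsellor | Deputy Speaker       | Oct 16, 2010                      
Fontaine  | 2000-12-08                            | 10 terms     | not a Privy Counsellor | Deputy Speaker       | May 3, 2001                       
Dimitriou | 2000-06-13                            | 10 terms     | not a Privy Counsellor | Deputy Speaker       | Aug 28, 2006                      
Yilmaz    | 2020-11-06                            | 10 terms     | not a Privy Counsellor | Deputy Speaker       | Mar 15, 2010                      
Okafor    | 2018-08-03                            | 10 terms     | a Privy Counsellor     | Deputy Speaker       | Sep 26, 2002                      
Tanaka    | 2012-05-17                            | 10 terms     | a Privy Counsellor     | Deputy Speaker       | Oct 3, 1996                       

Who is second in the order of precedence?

By parliamentary office: Oyelaran, Tanaka, Okafor, Fontaine, Dimitriou, Mendoza, Yilmaz and Sato (Deputy Speaker); then Chaudhari (Leader of the House).
Among Oyelaran, Tanaka, Okafor, Fontaine, Dimitriou, Mendoza, Yilmaz and Sato, by terms served (lower first): Oyelaran (3 terms) before Tanaka, Okafor, Fontaine, Dimitriou, Mendoza, Yilmaz and Sato (10 terms).
Among Tanaka, Okafor, Fontaine, Dimitriou, Mendoza, Yilmaz and Sato, a Privy Counsellor before not a Privy Counsellor: Tanaka and Okafor (a Privy Counsellor) before Fontaine, Dimitriou, Mendoza, Yilmaz and Sato (not a Privy Counsellor).
Among Tanaka and Okafor, by date first returned to the chamber (earlier first): Tanaka (Oct 3, 1996) before Okafor (Sep 26, 2002).
Among Fontaine, Dimitriou, Mendoza, Yilmaz and Sato, by date first returned to the chamber (earlier first): Fontaine (May 3, 2001) before Dimitriou (Aug 28, 2006) before Mendoza (Jan 17, 2010) before Yilmaz (Mar 15, 2010) before Sato (Oct 16, 2010).
Order: Oyelaran, Tanaka, Okafor, Fontaine, Dimitriou, Mendoza, Yilmaz, Sato, Chaudhari.

Tanaka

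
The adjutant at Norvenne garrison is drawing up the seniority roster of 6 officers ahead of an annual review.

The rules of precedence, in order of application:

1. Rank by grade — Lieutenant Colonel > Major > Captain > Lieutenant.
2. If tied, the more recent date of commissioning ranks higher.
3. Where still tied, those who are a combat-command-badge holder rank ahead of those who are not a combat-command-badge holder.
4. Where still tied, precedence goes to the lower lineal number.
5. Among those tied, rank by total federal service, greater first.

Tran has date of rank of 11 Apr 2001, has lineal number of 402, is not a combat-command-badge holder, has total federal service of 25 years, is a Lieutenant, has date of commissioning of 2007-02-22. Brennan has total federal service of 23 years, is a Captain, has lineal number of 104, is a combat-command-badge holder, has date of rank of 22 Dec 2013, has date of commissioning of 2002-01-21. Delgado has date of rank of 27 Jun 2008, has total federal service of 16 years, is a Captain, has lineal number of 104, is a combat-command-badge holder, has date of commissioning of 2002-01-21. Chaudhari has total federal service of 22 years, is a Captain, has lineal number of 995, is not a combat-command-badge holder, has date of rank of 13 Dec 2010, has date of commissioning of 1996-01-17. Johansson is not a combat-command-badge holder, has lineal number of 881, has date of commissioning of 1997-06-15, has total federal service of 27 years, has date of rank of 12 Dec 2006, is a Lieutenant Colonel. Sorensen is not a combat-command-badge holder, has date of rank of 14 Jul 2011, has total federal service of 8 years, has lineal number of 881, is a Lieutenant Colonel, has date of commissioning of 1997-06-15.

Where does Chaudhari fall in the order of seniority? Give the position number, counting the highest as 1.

5

By grade: Johansson and Sorensen (Lieutenant Colonel); then Brennan, Delgado and Chaudhari (Captain); then Tran (Lieutenant).
Johansson and Sorensen both have date of commissioning 1997-06-15, so the next rule applies.
Johansson and Sorensen are each not a combat-command-badge holder, so the next rule applies.
Johansson and Sorensen both have lineal number 881, so the next rule applies.
Among Johansson and Sorensen, by total federal service (higher first): Johansson (27 years) before Sorensen (8 years).
Among Brennan, Delgado and Chaudhari, by date of commissioning (later first): Brennan and Delgado (2002-01-21) before Chaudhari (1996-01-17).
Brennan and Delgado are each a combat-command-badge holder, so the next rule applies.
Brennan and Delgado both have lineal number 104, so the next rule applies.
Among Brennan and Delgado, by total federal service (higher first): Brennan (23 years) before Delgado (16 years).
Order: Johansson, Sorensen, Brennan, Delgado, Chaudhari, Tran. So position 5.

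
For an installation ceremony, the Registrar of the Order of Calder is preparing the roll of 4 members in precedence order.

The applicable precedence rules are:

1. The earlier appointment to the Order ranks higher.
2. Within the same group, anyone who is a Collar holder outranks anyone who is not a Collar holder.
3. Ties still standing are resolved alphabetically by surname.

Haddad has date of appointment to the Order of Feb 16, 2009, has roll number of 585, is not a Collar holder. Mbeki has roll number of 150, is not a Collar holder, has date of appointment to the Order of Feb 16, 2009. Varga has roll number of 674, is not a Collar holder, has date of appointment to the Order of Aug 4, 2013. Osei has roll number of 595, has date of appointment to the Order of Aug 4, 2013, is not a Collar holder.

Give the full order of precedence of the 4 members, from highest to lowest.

By date of appointment to the Order (earlier first): Haddad and Mbeki (both Feb 16, 2009); then Osei and Varga (both Aug 4, 2013).
Haddad and Mbeki are each not a Collar holder, so the next rule applies.
Among Haddad and Mbeki, alphabetically by surname: Haddad before Mbeki.
Osei and Varga are each not a Collar holder, so the next rule applies.
Among Osei and Varga, alphabetically by surname: Osei before Varga.
Full order: Haddad, Mbeki, Osei, Varga.

Haddad, Mbeki, Osei, Varga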